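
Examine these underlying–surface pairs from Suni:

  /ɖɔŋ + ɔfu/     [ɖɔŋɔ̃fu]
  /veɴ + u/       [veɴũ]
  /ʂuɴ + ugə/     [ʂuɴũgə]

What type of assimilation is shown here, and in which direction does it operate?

progressive nasality assimilation (vowel nasalisation)

The vowel /ɔ/ surfaces as nasalised [ɔ̃] next to the preceding nasal /ŋ/ — it has acquired the [+nasal] feature of its neighbour.
Likewise in the remaining data: /u/ → [ũ] after /ɴ/ — each time a vowel is nasalised next to a preceding nasal.
Because the conditioning nasal is to the left of the vowel that changes, the process is progressive (perseverative).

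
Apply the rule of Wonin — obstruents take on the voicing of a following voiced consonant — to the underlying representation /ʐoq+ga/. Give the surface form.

The rule targets /q/ (voiceless uvular stop), which sits before the trigger /g/ (voiced).
Changing only its voicing to voiced gives [ɢ] — the voiced uvular stop.

[ʐoɢga]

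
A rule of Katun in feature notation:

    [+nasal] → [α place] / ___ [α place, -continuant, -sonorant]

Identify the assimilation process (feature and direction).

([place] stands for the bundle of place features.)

regressive place assimilation

The shared variable α links the value of the place features (abbreviated [place]) on the target to the same value on the neighbouring segment, so place is the feature that assimilates.
Since the environment is written after the underscore, the trigger follows the target; the direction is regressive.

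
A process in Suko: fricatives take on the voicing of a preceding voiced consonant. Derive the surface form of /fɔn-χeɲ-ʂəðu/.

The rule targets /χ/ (voiceless uvular fricative), which sits after the trigger /n/ (voiced).
Changing only its voicing to voiced gives [ʁ] — the voiced uvular fricative.
At the second juncture, /ʂ/ likewise becomes [ʐ] adjacent to /ɲ/.

[fɔnʁeɲʐəðu]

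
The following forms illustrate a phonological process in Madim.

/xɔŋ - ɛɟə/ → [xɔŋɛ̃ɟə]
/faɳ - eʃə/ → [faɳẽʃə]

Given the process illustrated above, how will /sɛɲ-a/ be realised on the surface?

[sɛɲã]

The data show progressive nasality assimilation (vowel nasalisation): /ɛ/ → [ɛ̃] after /ŋ/; /e/ → [ẽ] after /ɳ/ — a vowel is nasalised by an immediately preceding nasal consonant.
The vowel /a/ is adjacent to the preceding nasal /ɲ/, so it acquires [+nasal] and surfaces as [ã].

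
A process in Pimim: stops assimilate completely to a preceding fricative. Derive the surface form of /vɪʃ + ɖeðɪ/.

/ɖ/ is the segment targeted by the rule; it sits immediately after /ʃ/, so it assimilates completely and surfaces as [ʃ].

[vɪʃʃeðɪ]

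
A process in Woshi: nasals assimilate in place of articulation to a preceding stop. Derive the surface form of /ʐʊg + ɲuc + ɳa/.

The rule targets /ɲ/ (voiced palatal nasal), which sits after the trigger /g/ (velar).
Changing only its place to velar gives [ŋ] — the voiced velar nasal.
The same rule applies at the second boundary: /ɳ/ → [ɲ] next to /c/.

[ʐʊgŋucɲa]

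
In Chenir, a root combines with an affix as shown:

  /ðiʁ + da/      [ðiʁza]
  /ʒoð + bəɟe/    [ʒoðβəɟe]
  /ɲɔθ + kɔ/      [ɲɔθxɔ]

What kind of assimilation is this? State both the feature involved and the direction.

Underlying /d/ is realised as [z] next to /ʁ/; /ʁ/ itself does not change.
The change stop → fricative matches the manner of the preceding /ʁ/, identifying this as manner assimilation.
Place and voice are unchanged, so the assimilation is partial, not total.
The same holds elsewhere in the data: /b/ → [β] after /ð/ (stop → fricative, matching a fricative); /k/ → [x] after /θ/ (stop → fricative, matching a fricative) — only manner changes, and always toward the preceding segment.
Since the segment that changes follows the conditioning segment, the assimilation is progressive.

progressive manner assimilation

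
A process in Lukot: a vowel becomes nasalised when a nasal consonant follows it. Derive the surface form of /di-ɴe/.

[dĩɴe]

The vowel /i/ is adjacent to the following nasal /ɴ/, so it acquires [+nasal] and surfaces as [ĩ].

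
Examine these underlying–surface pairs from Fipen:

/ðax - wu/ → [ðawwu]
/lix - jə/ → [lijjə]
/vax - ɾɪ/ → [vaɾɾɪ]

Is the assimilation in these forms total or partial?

Underlying /x/ is realised as [w] next to /w/; /w/ itself does not change.
The output [w] is identical to the trigger /w/ — every feature (place, manner, voicing) has been copied — so this is total assimilation.
The remaining alternations confirm this: /x/ → [j] before /j/; /x/ → [ɾ] before /ɾ/ — in each case the output is a copy of the following consonant.

total assimilation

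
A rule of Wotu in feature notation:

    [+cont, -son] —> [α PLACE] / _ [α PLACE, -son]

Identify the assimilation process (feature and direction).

The rule copies the place features (abbreviated [PLACE]) from the environment onto the target, so the assimilating feature is place.
The conditioning segment sits to the right of the focus bar, meaning the trigger follows the segment that changes — regressive assimilation.

regressive place assimilation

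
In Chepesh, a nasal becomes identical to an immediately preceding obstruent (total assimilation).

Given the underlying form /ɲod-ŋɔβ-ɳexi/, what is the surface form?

/ŋ/ is the segment targeted by the rule; it sits immediately after /d/, so it assimilates completely and surfaces as [d].
The same rule applies at the second boundary: /ɳ/ → [β] next to /β/.

[ɲoddɔββexi]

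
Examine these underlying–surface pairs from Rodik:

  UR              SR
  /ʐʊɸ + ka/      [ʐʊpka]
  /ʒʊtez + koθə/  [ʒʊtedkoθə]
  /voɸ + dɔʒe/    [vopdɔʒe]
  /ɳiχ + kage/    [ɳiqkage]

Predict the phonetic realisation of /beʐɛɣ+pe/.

The data show regressive manner assimilation: /ɸ/ → [p] before /k/; /z/ → [d] before /k/; /ɸ/ → [p] before /d/; /χ/ → [q] before /k/. In each pair only manner changes, matching the following consonant, while place and voice stay constant.
The rule targets /ɣ/ (voiced velar fricative), which sits before the trigger /p/ (stop).
A voiced velar stop is [g], so the surface segment is [g].

[beʐɛgpe]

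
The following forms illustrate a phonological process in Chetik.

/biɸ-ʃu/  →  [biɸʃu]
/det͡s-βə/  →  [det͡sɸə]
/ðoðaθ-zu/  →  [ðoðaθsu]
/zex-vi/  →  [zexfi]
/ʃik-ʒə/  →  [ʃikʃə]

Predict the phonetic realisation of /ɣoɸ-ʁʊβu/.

The data show progressive voicing assimilation: /β/ → [ɸ] after /t͡s/; /z/ → [s] after /θ/; /v/ → [f] after /x/; /ʒ/ → [ʃ] after /k/. In each pair only voicing changes, matching the preceding consonant, while place and manner stay constant.
No alternation appears in [biɸʃu]: there the adjacent consonants already agree in voicing (/ʃ/ and /ɸ/ are both voiceless), so this form is consistent with the same rule.
The rule targets /ʁ/ (voiced uvular fricative), which sits after the trigger /ɸ/ (voiceless).
A voiceless uvular fricative is [χ], so the surface segment is [χ].

[ɣoɸχʊβu]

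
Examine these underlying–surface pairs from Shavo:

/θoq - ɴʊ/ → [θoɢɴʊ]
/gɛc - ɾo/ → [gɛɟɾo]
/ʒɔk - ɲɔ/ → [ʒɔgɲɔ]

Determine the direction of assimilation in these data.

Underlying /q/ is realised as [ɢ] next to /ɴ/; /ɴ/ itself does not change.
/q/ is voiceless while /ɴ/ is voiced; the output [ɢ] is voiced, matching the trigger — so the feature that spreads is voicing.
The same holds elsewhere in the data: /c/ → [ɟ] before /ɾ/ (voiceless → voiced, matching voiced); /k/ → [g] before /ɲ/ (voiceless → voiced, matching voiced) — only voicing changes, and always toward the following segment.
Since the segment that changes precedes the conditioning segment, the assimilation is regressive.

regressive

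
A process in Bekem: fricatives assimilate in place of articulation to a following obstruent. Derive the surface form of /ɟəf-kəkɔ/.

/f/ is a voiceless labiodental fricative. The following trigger /k/ is velar, so /f/ must become velar as well.
The voiceless velar fricative is [x], so /f/ → [x].

[ɟəxkəkɔ]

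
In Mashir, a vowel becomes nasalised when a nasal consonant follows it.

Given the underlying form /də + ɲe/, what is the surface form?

[də̃ɲe]

The vowel /ə/ is adjacent to the following nasal /ɲ/, so it acquires [+nasal] and surfaces as [ə̃].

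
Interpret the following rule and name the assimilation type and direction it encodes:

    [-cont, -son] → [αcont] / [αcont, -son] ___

The shared variable α links the value of [cont] on the target to that of the neighbouring obstruent. [cont] distinguishes stops from fricatives — a manner-of-articulation feature — so this is manner assimilation.
Since the environment is written before the underscore, the trigger precedes the target; the direction is progressive.

progressive manner assimilation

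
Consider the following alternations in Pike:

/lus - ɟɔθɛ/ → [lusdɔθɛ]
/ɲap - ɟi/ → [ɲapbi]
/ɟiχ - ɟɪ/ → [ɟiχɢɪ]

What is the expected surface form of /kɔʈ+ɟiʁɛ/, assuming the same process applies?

[kɔʈɖiʁɛ]

The data show progressive place assimilation: /ɟ/ → [d] after /s/; /ɟ/ → [b] after /p/; /ɟ/ → [ɢ] after /χ/. In each pair only place changes, matching the preceding consonant, while manner and voice stay constant.
The rule targets /ɟ/ (voiced palatal stop), which sits after the trigger /ʈ/ (retroflex).
The voiced retroflex stop is [ɖ], so /ɟ/ → [ɖ].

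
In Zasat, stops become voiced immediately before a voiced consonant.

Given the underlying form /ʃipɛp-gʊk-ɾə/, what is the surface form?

The rule targets /p/ (voiceless bilabial stop), which sits before the trigger /g/ (voiced).
A voiced bilabial stop is [b], so the surface segment is [b].
At the second juncture, /k/ likewise becomes [g] adjacent to /ɾ/.

[ʃipɛbgʊgɾə]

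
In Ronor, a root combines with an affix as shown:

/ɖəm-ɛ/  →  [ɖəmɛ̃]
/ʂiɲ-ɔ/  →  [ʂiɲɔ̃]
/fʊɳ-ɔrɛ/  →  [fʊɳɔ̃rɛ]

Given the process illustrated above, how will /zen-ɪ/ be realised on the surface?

The data show progressive nasality assimilation (vowel nasalisation): /ɛ/ → [ɛ̃] after /m/; /ɔ/ → [ɔ̃] after /ɲ/; /ɔ/ → [ɔ̃] after /ɳ/ — a vowel is nasalised by an immediately preceding nasal consonant.
The vowel /ɪ/ is adjacent to the preceding nasal /n/, so it acquires [+nasal] and surfaces as [ɪ̃].

[zenɪ̃]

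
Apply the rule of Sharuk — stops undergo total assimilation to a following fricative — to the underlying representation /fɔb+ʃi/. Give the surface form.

/b/ is the segment targeted by the rule; it sits immediately before /ʃ/, so it assimilates completely and surfaces as [ʃ].

[fɔʃʃi]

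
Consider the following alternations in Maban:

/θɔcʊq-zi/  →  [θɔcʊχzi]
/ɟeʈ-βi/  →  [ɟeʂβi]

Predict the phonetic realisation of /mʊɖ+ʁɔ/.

[mʊʐʁɔ]

The data show regressive manner assimilation: /q/ → [χ] before /z/; /ʈ/ → [ʂ] before /β/. In each pair only manner changes, matching the following consonant, while place and voice stay constant.
The rule targets /ɖ/ (voiced retroflex stop), which sits before the trigger /ʁ/ (fricative).
Changing only its manner to fricative gives [ʐ] — the voiced retroflex fricative.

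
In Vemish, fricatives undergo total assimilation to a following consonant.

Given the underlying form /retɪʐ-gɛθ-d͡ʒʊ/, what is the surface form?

[retɪggɛd͡ʒd͡ʒʊ]

/ʐ/ is the segment targeted by the rule; it sits immediately before /g/, so it assimilates completely and surfaces as [g].
The same rule applies at the second boundary: /θ/ → [d͡ʒ] next to /d͡ʒ/.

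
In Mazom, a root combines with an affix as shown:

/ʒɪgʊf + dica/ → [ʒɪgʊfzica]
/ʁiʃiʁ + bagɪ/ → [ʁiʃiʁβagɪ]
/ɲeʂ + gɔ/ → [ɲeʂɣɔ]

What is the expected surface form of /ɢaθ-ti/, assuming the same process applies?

The data show progressive manner assimilation: /d/ → [z] after /f/; /b/ → [β] after /ʁ/; /g/ → [ɣ] after /ʂ/. In each pair only manner changes, matching the preceding consonant, while place and voice stay constant.
The rule targets /t/ (voiceless alveolar stop), which sits after the trigger /θ/ (fricative).
A voiceless alveolar fricative is [s], so the surface segment is [s].

[ɢaθsi]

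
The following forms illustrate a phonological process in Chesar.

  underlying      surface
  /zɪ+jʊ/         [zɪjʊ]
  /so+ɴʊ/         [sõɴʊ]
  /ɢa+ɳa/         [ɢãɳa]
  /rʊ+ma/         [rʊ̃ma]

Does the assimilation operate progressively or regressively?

The vowel /o/ surfaces as nasalised [õ] next to the following nasal /ɴ/ — it has acquired the [+nasal] feature of its neighbour.
Likewise in the remaining data: /a/ → [ã] before /ɳ/; /ʊ/ → [ʊ̃] before /m/ — each time a vowel is nasalised next to a following nasal.
No change occurs in [zɪjʊ] because the vowel at the boundary is adjacent to an oral consonant, not a nasal (/ɪ/ next to /j/).
Because the conditioning nasal is to the right of the vowel that changes, the process is regressive (anticipatory).

regressive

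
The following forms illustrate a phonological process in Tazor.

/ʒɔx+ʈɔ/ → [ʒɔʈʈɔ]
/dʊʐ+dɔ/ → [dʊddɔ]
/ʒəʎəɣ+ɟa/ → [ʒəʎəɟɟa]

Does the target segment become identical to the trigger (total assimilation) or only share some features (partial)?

Comparing underlying and surface forms, /x/ → [ʈ] is the alternation; the neighbouring /ʈ/ is constant.
The output [ʈ] is identical to the trigger /ʈ/ — every feature (place, manner, voicing) has been copied — so this is total assimilation.
The remaining alternations confirm this: /ʐ/ → [d] before /d/; /ɣ/ → [ɟ] before /ɟ/ — in each case the output is a copy of the following consonant.

total assimilation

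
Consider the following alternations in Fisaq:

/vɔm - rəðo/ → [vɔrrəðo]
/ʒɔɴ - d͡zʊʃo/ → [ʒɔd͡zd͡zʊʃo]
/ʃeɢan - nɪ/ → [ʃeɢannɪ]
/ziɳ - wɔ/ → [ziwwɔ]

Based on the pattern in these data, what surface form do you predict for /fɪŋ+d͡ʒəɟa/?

The data show regressive total assimilation (/m/ → [r] before /r/; /ɴ/ → [d͡z] before /d͡z/; /ɳ/ → [w] before /w/): in every case the target segment becomes identical to its following neighbour, copying more than a single feature.
In [ʃeɢannɪ] the two consonants at the boundary are already identical (/n/ + /n/), so the rule applies vacuously and nothing changes.
/ŋ/ is the segment targeted by the rule; it sits immediately before /d͡ʒ/, so it assimilates completely and surfaces as [d͡ʒ].

[fɪd͡ʒd͡ʒəɟa]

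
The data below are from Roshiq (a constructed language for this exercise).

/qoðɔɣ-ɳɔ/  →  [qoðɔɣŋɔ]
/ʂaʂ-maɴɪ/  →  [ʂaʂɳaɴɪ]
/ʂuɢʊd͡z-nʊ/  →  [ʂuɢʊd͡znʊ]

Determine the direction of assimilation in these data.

The segment that alternates is /ɳ/, which surfaces as [ŋ] when adjacent to /ɣ/.
The change retroflex → velar matches the place of the preceding /ɣ/, identifying this as place assimilation.
The other alternating form patterns the same way: /m/ → [ɳ] after /ʂ/ (bilabial → retroflex, matching retroflex) — only place changes, and always toward the preceding segment.
No alternation appears in [ʂuɢʊd͡znʊ]: there the adjacent consonants already agree in place (/n/ and /d͡z/ are both alveolar), so this form is consistent with the same rule.
Since the segment that changes follows the conditioning segment, the assimilation is progressive.

progressive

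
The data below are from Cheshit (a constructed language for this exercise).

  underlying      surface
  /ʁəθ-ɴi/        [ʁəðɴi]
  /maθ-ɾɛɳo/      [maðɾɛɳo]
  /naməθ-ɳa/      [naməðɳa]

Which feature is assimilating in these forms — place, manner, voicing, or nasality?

Comparing underlying and surface forms, /θ/ → [ð] is the alternation; the neighbouring /ɴ/ is constant.
/θ/ is voiceless while /ɴ/ is voiced; the output [ð] is voiced, matching the trigger — so the feature that spreads is voicing.
The same holds elsewhere in the data: /θ/ → [ð] before /ɾ/ (voiceless → voiced, matching voiced); /θ/ → [ð] before /ɳ/ (voiceless → voiced, matching voiced) — only voicing changes, and always toward the following segment.

voicing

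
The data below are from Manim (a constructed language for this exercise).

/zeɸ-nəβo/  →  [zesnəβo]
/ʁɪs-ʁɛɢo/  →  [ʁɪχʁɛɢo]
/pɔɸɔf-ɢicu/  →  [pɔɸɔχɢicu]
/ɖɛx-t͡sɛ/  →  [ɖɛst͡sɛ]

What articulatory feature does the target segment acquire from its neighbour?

place

The segment that alternates is /ɸ/, which surfaces as [s] when adjacent to /n/.
The change bilabial → alveolar matches the place of the following /n/, identifying this as place assimilation.
Checking the remaining alternations: /s/ → [χ] before /ʁ/ (alveolar → uvular, matching uvular); /f/ → [χ] before /ɢ/ (labiodental → uvular, matching uvular); /x/ → [s] before /t͡s/ (velar → alveolar, matching alveolar) — only place changes, and always toward the following segment.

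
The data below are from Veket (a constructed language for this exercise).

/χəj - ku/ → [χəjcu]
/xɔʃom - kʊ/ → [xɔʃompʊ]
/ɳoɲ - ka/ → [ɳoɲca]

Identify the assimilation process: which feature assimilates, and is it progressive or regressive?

The segment that alternates is /k/, which surfaces as [c] when adjacent to /j/.
The change velar → palatal matches the place of the preceding /j/, identifying this as place assimilation.
Manner and voice are unchanged, so the assimilation is partial, not total.
The other alternating forms pattern the same way: /k/ → [p] after /m/ (velar → bilabial, matching bilabial); /k/ → [c] after /ɲ/ (velar → palatal, matching palatal) — only place changes, and always toward the preceding segment.
The trigger is the preceding segment, so the direction is progressive (perseverative).

progressive place assimilation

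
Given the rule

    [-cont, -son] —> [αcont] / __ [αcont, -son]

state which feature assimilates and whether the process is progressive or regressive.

regressive manner assimilation

The shared variable α links the value of [cont] on the target to that of the neighbouring obstruent. [cont] distinguishes stops from fricatives — a manner-of-articulation feature — so this is manner assimilation.
The conditioning segment sits to the right of the focus bar, meaning the trigger follows the segment that changes — regressive assimilation.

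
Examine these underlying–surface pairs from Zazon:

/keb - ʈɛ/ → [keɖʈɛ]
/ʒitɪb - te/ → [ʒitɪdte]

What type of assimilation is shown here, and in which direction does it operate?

regressive place assimilation

Underlying /b/ is realised as [ɖ] next to /ʈ/; /ʈ/ itself does not change.
/b/ is bilabial while /ʈ/ is retroflex; the output [ɖ] is retroflex, matching the trigger — so the feature that spreads is place.
Manner and voice are unchanged, so the assimilation is partial, not total.
Checking the remaining alternation: /b/ → [d] before /t/ (bilabial → alveolar, matching alveolar) — only place changes, and always toward the following segment.
The trigger is the following segment, so the direction is regressive (anticipatory).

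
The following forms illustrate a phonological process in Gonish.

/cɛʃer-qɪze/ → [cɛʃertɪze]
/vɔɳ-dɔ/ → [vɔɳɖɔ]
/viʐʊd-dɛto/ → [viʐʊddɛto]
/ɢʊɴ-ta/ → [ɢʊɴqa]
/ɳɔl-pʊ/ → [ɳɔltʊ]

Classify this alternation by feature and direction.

progressive place assimilation

Comparing underlying and surface forms, /q/ → [t] is the alternation; the neighbouring /r/ is constant.
The change uvular → alveolar matches the place of the preceding /r/, identifying this as place assimilation.
Manner and voice are unchanged, so the assimilation is partial, not total.
The same holds elsewhere in the data: /d/ → [ɖ] after /ɳ/ (alveolar → retroflex, matching retroflex); /t/ → [q] after /ɴ/ (alveolar → uvular, matching uvular); /p/ → [t] after /l/ (bilabial → alveolar, matching alveolar) — only place changes, and always toward the preceding segment.
Nothing changes in [viʐʊddɛto]: there the adjacent consonants already agree in place (/d/ and /d/ are both alveolar), so this form is consistent with the same rule.
Since the segment that changes follows the conditioning segment, the assimilation is progressive.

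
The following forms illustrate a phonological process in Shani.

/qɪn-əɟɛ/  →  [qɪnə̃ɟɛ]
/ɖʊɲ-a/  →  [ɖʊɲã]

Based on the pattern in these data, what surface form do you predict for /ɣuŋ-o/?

[ɣuŋõ]

The data show progressive nasality assimilation (vowel nasalisation): /ə/ → [ə̃] after /n/; /a/ → [ã] after /ɲ/ — a vowel is nasalised by an immediately preceding nasal consonant.
The vowel /o/ is adjacent to the preceding nasal /ŋ/, so it acquires [+nasal] and surfaces as [õ].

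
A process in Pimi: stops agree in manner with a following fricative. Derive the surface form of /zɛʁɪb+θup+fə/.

/b/ is a voiced bilabial stop. The following trigger /θ/ is a fricative, so /b/ must become a fricative as well.
The voiced bilabial fricative is [β], so /b/ → [β].
At the second juncture, /p/ likewise becomes [ɸ] adjacent to /f/.

[zɛʁɪβθuɸfə]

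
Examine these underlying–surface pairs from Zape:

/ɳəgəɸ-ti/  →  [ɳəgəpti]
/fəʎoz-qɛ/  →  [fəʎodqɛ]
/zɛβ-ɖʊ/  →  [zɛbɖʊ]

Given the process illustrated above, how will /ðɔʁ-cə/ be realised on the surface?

The data show regressive manner assimilation: /ɸ/ → [p] before /t/; /z/ → [d] before /q/; /β/ → [b] before /ɖ/. In each pair only manner changes, matching the following consonant, while place and voice stay constant.
/ʁ/ is a voiced uvular fricative. The following trigger /c/ is a stop, so /ʁ/ must become a stop as well.
Changing only its manner to stop gives [ɢ] — the voiced uvular stop.

[ðɔɢcə]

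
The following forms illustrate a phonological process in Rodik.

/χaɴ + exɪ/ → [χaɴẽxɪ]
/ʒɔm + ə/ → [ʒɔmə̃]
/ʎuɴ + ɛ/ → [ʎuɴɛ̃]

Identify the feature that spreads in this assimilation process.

The vowel /e/ surfaces as nasalised [ẽ] next to the preceding nasal /ɴ/ — it has acquired the [+nasal] feature of its neighbour.
The other forms show the same pattern: /ə/ → [ə̃] after /m/; /ɛ/ → [ɛ̃] after /ɴ/ — each time a vowel is nasalised next to a preceding nasal.

nasality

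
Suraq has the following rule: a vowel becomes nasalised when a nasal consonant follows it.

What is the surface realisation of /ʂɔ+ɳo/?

The vowel /ɔ/ is adjacent to the following nasal /ɳ/, so it acquires [+nasal] and surfaces as [ɔ̃].

[ʂɔ̃ɳo]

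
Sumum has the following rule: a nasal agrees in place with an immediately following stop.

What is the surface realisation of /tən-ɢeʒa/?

The rule targets /n/ (voiced alveolar nasal), which sits before the trigger /ɢ/ (uvular).
Changing only its place to uvular gives [ɴ] — the voiced uvular nasal.

[təɴɢeʒa]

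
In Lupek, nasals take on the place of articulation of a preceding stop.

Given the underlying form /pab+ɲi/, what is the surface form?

[pabmi]

The rule targets /ɲ/ (voiced palatal nasal), which sits after the trigger /b/ (bilabial).
The voiced bilabial nasal is [m], so /ɲ/ → [m].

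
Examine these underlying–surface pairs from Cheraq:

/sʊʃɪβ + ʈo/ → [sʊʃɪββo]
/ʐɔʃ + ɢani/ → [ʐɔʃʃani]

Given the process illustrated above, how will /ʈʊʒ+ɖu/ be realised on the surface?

The data show progressive total assimilation (/ʈ/ → [β] after /β/; /ɢ/ → [ʃ] after /ʃ/): in every case the target segment becomes identical to its preceding neighbour, copying more than a single feature.
/ɖ/ is the segment targeted by the rule; it sits immediately after /ʒ/, so it assimilates completely and surfaces as [ʒ].

[ʈʊʒʒu]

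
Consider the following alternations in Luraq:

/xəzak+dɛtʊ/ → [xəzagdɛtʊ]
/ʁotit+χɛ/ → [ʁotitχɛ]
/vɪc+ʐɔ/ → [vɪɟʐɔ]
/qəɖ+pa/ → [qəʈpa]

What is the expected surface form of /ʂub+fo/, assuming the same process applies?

[ʂupfo]

The data show regressive voicing assimilation: /k/ → [g] before /d/; /c/ → [ɟ] before /ʐ/; /ɖ/ → [ʈ] before /p/. In each pair only voicing changes, matching the following consonant, while place and manner stay constant.
No alternation appears in [ʁotitχɛ]: there the adjacent consonants already agree in voicing (/t/ and /χ/ are both voiceless), so this form is consistent with the same rule.
/b/ is a voiced bilabial stop. The following trigger /f/ is voiceless, so /b/ must become voiceless as well.
Changing only its voicing to voiceless gives [p] — the voiceless bilabial stop.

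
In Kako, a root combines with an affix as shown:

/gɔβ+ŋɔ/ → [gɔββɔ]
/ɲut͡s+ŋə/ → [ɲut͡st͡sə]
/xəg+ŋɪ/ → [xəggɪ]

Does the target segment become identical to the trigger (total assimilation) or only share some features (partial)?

Comparing underlying and surface forms, /ŋ/ → [β] is the alternation; the neighbouring /β/ is constant.
The output [β] is identical to the trigger /β/ — every feature (place, manner, voicing) has been copied — so this is total assimilation.
The remaining alternations confirm this: /ŋ/ → [t͡s] after /t͡s/; /ŋ/ → [g] after /g/ — in each case the output is a copy of the preceding consonant.

total assimilation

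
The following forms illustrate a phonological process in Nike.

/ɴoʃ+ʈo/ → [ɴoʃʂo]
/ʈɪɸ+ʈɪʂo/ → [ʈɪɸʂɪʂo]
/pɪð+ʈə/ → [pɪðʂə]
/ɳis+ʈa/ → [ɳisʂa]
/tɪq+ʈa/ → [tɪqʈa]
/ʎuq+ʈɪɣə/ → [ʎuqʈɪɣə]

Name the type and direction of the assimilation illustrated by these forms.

Comparing underlying and surface forms, /ʈ/ → [ʂ] is the alternation; the neighbouring /ʃ/ is constant.
The change stop → fricative matches the manner of the preceding /ʃ/, identifying this as manner assimilation.
Place and voice are unchanged, so the assimilation is partial, not total.
Checking the remaining alternations: /ʈ/ → [ʂ] after /ɸ/ (stop → fricative, matching a fricative); /ʈ/ → [ʂ] after /ð/ (stop → fricative, matching a fricative); /ʈ/ → [ʂ] after /s/ (stop → fricative, matching a fricative) — only manner changes, and always toward the preceding segment.
Nothing changes in [tɪqʈa], [ʎuqʈɪɣə]: there the adjacent consonants already agree in manner (/ʈ/ and /q/ are both stops; /ʈ/ and /q/ are both stops), so these forms are consistent with the same rule.
Since the segment that changes follows the conditioning segment, the assimilation is progressive.

progressive manner assimilation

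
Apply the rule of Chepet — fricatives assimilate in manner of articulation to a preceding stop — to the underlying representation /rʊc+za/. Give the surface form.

[rʊcda]

The rule targets /z/ (voiced alveolar fricative), which sits after the trigger /c/ (stop).
A voiced alveolar stop is [d], so the surface segment is [d].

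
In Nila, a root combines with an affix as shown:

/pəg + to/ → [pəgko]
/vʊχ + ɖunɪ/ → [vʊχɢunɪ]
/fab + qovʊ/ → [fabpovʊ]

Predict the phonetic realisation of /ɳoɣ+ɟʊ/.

The data show progressive place assimilation: /t/ → [k] after /g/; /ɖ/ → [ɢ] after /χ/; /q/ → [p] after /b/. In each pair only place changes, matching the preceding consonant, while manner and voice stay constant.
/ɟ/ is a voiced palatal stop. The preceding trigger /ɣ/ is velar, so /ɟ/ must become velar as well.
Changing only its place to velar gives [g] — the voiced velar stop.

[ɳoɣgʊ]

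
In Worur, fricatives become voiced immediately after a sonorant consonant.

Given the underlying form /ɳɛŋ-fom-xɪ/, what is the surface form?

[ɳɛŋvomɣɪ]

/f/ is a voiceless labiodental fricative. The preceding trigger /ŋ/ is voiced, so /f/ must become voiced as well.
Changing only its voicing to voiced gives [v] — the voiced labiodental fricative.
At the second juncture, /x/ likewise becomes [ɣ] adjacent to /m/.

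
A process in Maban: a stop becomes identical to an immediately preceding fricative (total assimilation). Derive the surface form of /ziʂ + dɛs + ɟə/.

/d/ is the segment targeted by the rule; it sits immediately after /ʂ/, so it assimilates completely and surfaces as [ʂ].
The same rule applies at the second boundary: /ɟ/ → [s] next to /s/.

[ziʂʂɛssə]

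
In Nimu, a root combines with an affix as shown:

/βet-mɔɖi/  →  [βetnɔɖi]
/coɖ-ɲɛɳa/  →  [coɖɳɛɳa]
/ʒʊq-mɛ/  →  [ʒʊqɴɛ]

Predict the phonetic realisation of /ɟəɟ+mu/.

The data show progressive place assimilation: /m/ → [n] after /t/; /ɲ/ → [ɳ] after /ɖ/; /m/ → [ɴ] after /q/. In each pair only place changes, matching the preceding consonant, while manner and voice stay constant.
The rule targets /m/ (voiced bilabial nasal), which sits after the trigger /ɟ/ (palatal).
The voiced palatal nasal is [ɲ], so /m/ → [ɲ].

[ɟəɟɲu]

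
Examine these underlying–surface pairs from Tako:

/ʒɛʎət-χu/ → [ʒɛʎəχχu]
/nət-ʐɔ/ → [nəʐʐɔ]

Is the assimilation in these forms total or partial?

total assimilation

The segment that alternates is /t/, which surfaces as [χ] when adjacent to /χ/.
The output [χ] is identical to the trigger /χ/ — every feature (place, manner, voicing) has been copied — so this is total assimilation.
The other form behaves the same way: /t/ → [ʐ] before /ʐ/ — in each case the output is a copy of the following consonant.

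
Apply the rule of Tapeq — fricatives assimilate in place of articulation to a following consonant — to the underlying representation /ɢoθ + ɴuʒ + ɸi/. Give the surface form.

[ɢoχɴuβɸi]

/θ/ is a voiceless dental fricative. The following trigger /ɴ/ is uvular, so /θ/ must become uvular as well.
Changing only its place to uvular gives [χ] — the voiceless uvular fricative.
The same rule applies at the second boundary: /ʒ/ → [β] next to /ɸ/.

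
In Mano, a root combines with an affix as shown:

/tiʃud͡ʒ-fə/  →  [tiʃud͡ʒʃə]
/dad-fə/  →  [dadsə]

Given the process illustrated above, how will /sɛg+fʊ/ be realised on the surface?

[sɛgxʊ]

The data show progressive place assimilation: /f/ → [ʃ] after /d͡ʒ/; /f/ → [s] after /d/. In each pair only place changes, matching the preceding consonant, while manner and voice stay constant.
/f/ is a voiceless labiodental fricative. The preceding trigger /g/ is velar, so /f/ must become velar as well.
A voiceless velar fricative is [x], so the surface segment is [x].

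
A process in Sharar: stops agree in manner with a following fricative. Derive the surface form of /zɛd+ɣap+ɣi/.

The rule targets /d/ (voiced alveolar stop), which sits before the trigger /ɣ/ (fricative).
Changing only its manner to fricative gives [z] — the voiced alveolar fricative.
At the second juncture, /p/ likewise becomes [ɸ] adjacent to /ɣ/.

[zɛzɣaɸɣi]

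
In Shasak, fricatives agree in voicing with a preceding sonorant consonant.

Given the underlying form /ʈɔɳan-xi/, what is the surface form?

/x/ is a voiceless velar fricative. The preceding trigger /n/ is voiced, so /x/ must become voiced as well.
Changing only its voicing to voiced gives [ɣ] — the voiced velar fricative.

[ʈɔɳanɣi]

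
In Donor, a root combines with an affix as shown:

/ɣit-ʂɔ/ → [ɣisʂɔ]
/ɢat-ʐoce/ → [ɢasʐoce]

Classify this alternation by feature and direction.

regressive manner assimilation

The segment that alternates is /t/, which surfaces as [s] when adjacent to /ʂ/.
The change stop → fricative matches the manner of the following /ʂ/, identifying this as manner assimilation.
Place and voice are unchanged, so the assimilation is partial, not total.
The same holds elsewhere in the data: /t/ → [s] before /ʐ/ (stop → fricative, matching a fricative) — only manner changes, and always toward the following segment.
Since the segment that changes precedes the conditioning segment, the assimilation is regressive.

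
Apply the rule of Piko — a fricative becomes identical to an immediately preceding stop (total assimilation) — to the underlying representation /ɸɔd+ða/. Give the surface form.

/ð/ is the segment targeted by the rule; it sits immediately after /d/, so it assimilates completely and surfaces as [d].

[ɸɔdda]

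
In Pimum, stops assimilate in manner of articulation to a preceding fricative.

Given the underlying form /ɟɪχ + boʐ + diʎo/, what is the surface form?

[ɟɪχβoʐziʎo]

The rule targets /b/ (voiced bilabial stop), which sits after the trigger /χ/ (fricative).
Changing only its manner to fricative gives [β] — the voiced bilabial fricative.
At the second juncture, /d/ likewise becomes [z] adjacent to /ʐ/.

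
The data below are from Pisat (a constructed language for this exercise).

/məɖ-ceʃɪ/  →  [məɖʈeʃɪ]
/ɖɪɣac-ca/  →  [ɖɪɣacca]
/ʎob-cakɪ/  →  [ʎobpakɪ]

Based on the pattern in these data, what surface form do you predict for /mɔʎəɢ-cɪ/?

The data show progressive place assimilation: /c/ → [ʈ] after /ɖ/; /c/ → [p] after /b/. In each pair only place changes, matching the preceding consonant, while manner and voice stay constant.
No alternation appears in [ɖɪɣacca]: there the adjacent consonants already agree in place (/c/ and /c/ are both palatal), so this form is consistent with the same rule.
The rule targets /c/ (voiceless palatal stop), which sits after the trigger /ɢ/ (uvular).
The voiceless uvular stop is [q], so /c/ → [q].

[mɔʎəɢqɪ]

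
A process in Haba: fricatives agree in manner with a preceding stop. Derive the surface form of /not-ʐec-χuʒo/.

[notɖecquʒo]

The rule targets /ʐ/ (voiced retroflex fricative), which sits after the trigger /t/ (stop).
A voiced retroflex stop is [ɖ], so the surface segment is [ɖ].
At the second juncture, /χ/ likewise becomes [q] adjacent to /c/.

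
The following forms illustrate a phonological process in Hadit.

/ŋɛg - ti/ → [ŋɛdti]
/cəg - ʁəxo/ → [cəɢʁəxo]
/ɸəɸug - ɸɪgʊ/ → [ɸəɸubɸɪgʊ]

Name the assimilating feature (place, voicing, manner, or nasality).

Comparing underlying and surface forms, /g/ → [d] is the alternation; the neighbouring /t/ is constant.
/g/ is velar while /t/ is alveolar; the output [d] is alveolar, matching the trigger — so the feature that spreads is place.
Checking the remaining alternations: /g/ → [ɢ] before /ʁ/ (velar → uvular, matching uvular); /g/ → [b] before /ɸ/ (velar → bilabial, matching bilabial) — only place changes, and always toward the following segment.

place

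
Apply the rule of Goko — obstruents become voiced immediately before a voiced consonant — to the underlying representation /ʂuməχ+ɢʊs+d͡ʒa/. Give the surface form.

[ʂuməʁɢʊzd͡ʒa]

The rule targets /χ/ (voiceless uvular fricative), which sits before the trigger /ɢ/ (voiced).
A voiced uvular fricative is [ʁ], so the surface segment is [ʁ].
The same rule applies at the second boundary: /s/ → [z] next to /d͡ʒ/.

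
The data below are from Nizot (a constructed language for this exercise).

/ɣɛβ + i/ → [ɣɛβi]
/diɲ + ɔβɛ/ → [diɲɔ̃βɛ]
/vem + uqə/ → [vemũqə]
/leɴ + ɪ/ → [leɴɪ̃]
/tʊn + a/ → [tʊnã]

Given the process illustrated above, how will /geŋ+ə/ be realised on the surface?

The data show progressive nasality assimilation (vowel nasalisation): /ɔ/ → [ɔ̃] after /ɲ/; /u/ → [ũ] after /m/; /ɪ/ → [ɪ̃] after /ɴ/; /a/ → [ã] after /n/ — a vowel is nasalised by an immediately preceding nasal consonant.
No change occurs in [ɣɛβi] because the vowel at the boundary is adjacent to an oral consonant, not a nasal (/i/ next to /β/).
The vowel /ə/ is adjacent to the preceding nasal /ŋ/, so it acquires [+nasal] and surfaces as [ə̃].

[geŋə̃]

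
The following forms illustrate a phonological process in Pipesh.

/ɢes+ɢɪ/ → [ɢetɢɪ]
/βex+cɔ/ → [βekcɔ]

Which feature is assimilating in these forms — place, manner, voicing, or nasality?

Underlying /s/ is realised as [t] next to /ɢ/; /ɢ/ itself does not change.
The change fricative → stop matches the manner of the following /ɢ/, identifying this as manner assimilation.
The same holds elsewhere in the data: /x/ → [k] before /c/ (fricative → stop, matching a stop) — only manner changes, and always toward the following segment.

manner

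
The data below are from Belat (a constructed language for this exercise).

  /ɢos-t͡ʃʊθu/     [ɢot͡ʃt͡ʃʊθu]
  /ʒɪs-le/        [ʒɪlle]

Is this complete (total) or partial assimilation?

total assimilation

Comparing underlying and surface forms, /s/ → [t͡ʃ] is the alternation; the neighbouring /t͡ʃ/ is constant.
The output [t͡ʃ] is identical to the trigger /t͡ʃ/ — every feature (place, manner, voicing) has been copied — so this is total assimilation.
The other form behaves the same way: /s/ → [l] before /l/ — in each case the output is a copy of the following consonant.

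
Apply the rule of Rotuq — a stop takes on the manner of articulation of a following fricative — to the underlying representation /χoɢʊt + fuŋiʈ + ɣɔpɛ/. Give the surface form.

The rule targets /t/ (voiceless alveolar stop), which sits before the trigger /f/ (fricative).
A voiceless alveolar fricative is [s], so the surface segment is [s].
The same rule applies at the second boundary: /ʈ/ → [ʂ] next to /ɣ/.

[χoɢʊsfuŋiʂɣɔpɛ]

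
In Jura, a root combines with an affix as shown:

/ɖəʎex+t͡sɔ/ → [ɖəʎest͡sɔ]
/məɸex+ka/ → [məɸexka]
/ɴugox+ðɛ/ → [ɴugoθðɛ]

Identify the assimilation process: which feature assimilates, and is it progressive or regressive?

Comparing underlying and surface forms, /x/ → [s] is the alternation; the neighbouring /t͡s/ is constant.
/x/ is velar while /t͡s/ is alveolar; the output [s] is alveolar, matching the trigger — so the feature that spreads is place.
Manner and voice are unchanged, so the assimilation is partial, not total.
The same holds elsewhere in the data: /x/ → [θ] before /ð/ (velar → dental, matching dental) — only place changes, and always toward the following segment.
No alternation appears in [məɸexka]: there the adjacent consonants already agree in place (/x/ and /k/ are both velar), so this form is consistent with the same rule.
The trigger is the following segment, so the direction is regressive (anticipatory).

regressive place assimilation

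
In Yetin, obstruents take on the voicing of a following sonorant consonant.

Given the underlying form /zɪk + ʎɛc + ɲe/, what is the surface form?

The rule targets /k/ (voiceless velar stop), which sits before the trigger /ʎ/ (voiced).
The voiced velar stop is [g], so /k/ → [g].
The same rule applies at the second boundary: /c/ → [ɟ] next to /ɲ/.

[zɪgʎɛɟɲe]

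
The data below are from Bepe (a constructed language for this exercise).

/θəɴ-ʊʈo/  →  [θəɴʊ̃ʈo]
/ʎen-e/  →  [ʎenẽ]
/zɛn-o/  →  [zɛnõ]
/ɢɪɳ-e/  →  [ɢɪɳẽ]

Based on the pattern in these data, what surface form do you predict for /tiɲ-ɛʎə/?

The data show progressive nasality assimilation (vowel nasalisation): /ʊ/ → [ʊ̃] after /ɴ/; /e/ → [ẽ] after /n/; /o/ → [õ] after /n/; /e/ → [ẽ] after /ɳ/ — a vowel is nasalised by an immediately preceding nasal consonant.
The vowel /ɛ/ is adjacent to the preceding nasal /ɲ/, so it acquires [+nasal] and surfaces as [ɛ̃].

[tiɲɛ̃ʎə]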